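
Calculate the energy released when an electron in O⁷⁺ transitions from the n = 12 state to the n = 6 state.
18.14093 eV

The energy levels are E_n = -13.6057 Z² eV / n².

Energy at n = 12: E_12 = -13.6057 × 8² / 12² = -6.04697778 eV
Energy at n = 6: E_6 = -13.6057 × 8² / 6² = -24.18791111 eV

For emission (electron falling to lower state), the photon energy is:
E_photon = E_12 - E_6 = |-6.04697778 - (-24.18791111)|
E_photon = 18.14093 eV

This energy is carried away by the emitted photon.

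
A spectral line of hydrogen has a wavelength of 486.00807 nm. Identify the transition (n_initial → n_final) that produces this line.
n = 4 → n = 2

First, find the photon energy from the wavelength (hc = 1239.84 eV·nm):
E = hc/λ = 1239.84 eV·nm / 486.00807 nm = 2.5510688 eV

The energy levels of hydrogen satisfy E_n = -13.6057 / n² eV, so an emission n_i → n_f releases
ΔE = 13.6057 × (1/n_f² − 1/n_i²) eV.

Setting ΔE equal to the photon energy:
1/n_f² − 1/n_i² = 2.5510688 / 13.6057 = 0.18750000

Since 1/n_i² must be positive, we need 1/n_f² > 0.18750000, i.e. n_f ≤ 2. For each allowed n_f, solve n_i = (1/n_f² − 0.18750000)^(−1/2) and check whether it is a whole number:
  n_f = 1: 1/n_i² = 1.00000000 − 0.18750000 = 0.81250000 → n_i = 1.109  (not an integer) ✗
  n_f = 2: 1/n_i² = 0.25000000 − 0.18750000 = 0.06250000 → n_i = 4.000  → integer, n_i = 4 ✓

Only n_f = 2 gives an integer upper level, n_i = 4.

The transition is from n = 4 to n = 2 (emission).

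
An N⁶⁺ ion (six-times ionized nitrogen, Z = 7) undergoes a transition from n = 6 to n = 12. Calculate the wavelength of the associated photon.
89.2668 nm

First, find the transition energy using E_n = -13.6057 Z² / n² eV:
E_6 = -13.6057 × 7² / 6² = -18.518869 eV
E_12 = -13.6057 × 7² / 12² = -4.629717 eV

Photon energy: |ΔE| = |E_12 - E_6| = 13.889152 eV

Convert to wavelength using E = hc/λ with hc = 1239.84 eV·nm:
λ = hc/E = 1239.84 eV·nm / 13.889152 eV
λ = 89.2668 nm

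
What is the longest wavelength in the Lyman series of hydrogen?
121.50202 nm

The longest wavelength corresponds to the smallest energy transition in the series.
The Lyman series has all transitions ending at n_f = 1.

For H, the first line (α-line) is the jump from n = 2 to n = 1:
E_2 = -13.6057 / 2² = -3.40142500 eV
E_1 = -13.6057 / 1² = -13.60570000 eV
ΔE = E_2 - E_1 = 10.20427500 eV

λ = hc/E = 1239.84 eV·nm / 10.20427500 eV
λ = 121.50202 nm

This is the α-line of the Lyman series in H.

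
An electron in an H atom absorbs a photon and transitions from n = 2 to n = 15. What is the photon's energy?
3.341 eV

The energy levels of a hydrogen-like atom are E_n = -13.6057 eV / n².

Energy at n = 2: E_2 = -13.6057 / 2² = -3.401425 eV
Energy at n = 15: E_15 = -13.6057 / 15² = -0.060470 eV

The excitation energy is the difference:
ΔE = E_15 - E_2
ΔE = -0.060470 - (-3.401425)
ΔE = 3.341 eV

Since this is positive, energy must be absorbed (photon absorption).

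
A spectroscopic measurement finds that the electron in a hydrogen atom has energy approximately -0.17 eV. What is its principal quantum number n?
n = 9

The exact energy levels follow E_n = -13.6057 eV / n².

The measured value (-0.17 eV) is reported to only 2 significant figures, so we must test candidate n values and see which one matches to that precision.

Candidate energies:
  n = 7:  E = -13.6057/7² = -0.27767 eV
  n = 8:  E = -13.6057/8² = -0.21259 eV
  n = 9:  E = -13.6057/9² = -0.16797 eV  ← matches
  n = 10:  E = -13.6057/10² = -0.13606 eV
  n = 11:  E = -13.6057/11² = -0.11244 eV

Checking against the measurement of -0.17 eV (2 sig figs), only n = 9 agrees:
E_9 = -0.16797 eV, which rounds to -0.17 eV ✓

Therefore n = 9.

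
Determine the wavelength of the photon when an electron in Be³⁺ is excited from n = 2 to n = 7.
24.807 nm

First, find the transition energy using E_n = -13.6057 Z² / n² eV:
E_2 = -13.6057 × 4² / 2² = -54.42280 eV
E_7 = -13.6057 × 4² / 7² = -4.44268 eV

Photon energy: |ΔE| = |E_7 - E_2| = 49.98012 eV

Convert to wavelength using E = hc/λ with hc = 1239.84 eV·nm:
λ = hc/E = 1239.84 eV·nm / 49.98012 eV
λ = 24.807 nm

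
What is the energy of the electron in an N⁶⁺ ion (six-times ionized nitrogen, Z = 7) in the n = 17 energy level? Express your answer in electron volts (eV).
-2.307 eV

The energy levels of a hydrogen-like atom are given by:
E_n = -13.6057 Z² / n² eV  (with Z = 7 for N⁶⁺)

For n = 17:
E_17 = -13.6057 × 7² / 17²
E_17 = -13.6057 × 49 / 289
E_17 = -2.307 eV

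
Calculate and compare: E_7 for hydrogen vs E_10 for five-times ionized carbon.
C⁵⁺ at n = 10 (E = -4.89805 eV)

Using E_n = -13.6057 Z² / n² eV:

H (Z = 1) at n = 7:
E = -13.6057 × 1² / 7² = -13.6057 × 1 / 49 = -0.27766735 eV

C⁵⁺ (Z = 6) at n = 10:
E = -13.6057 × 6² / 10² = -13.6057 × 36 / 100 = -4.89805200 eV

Since -4.89805200 eV < -0.27766735 eV,
C⁵⁺ at n = 10 is more tightly bound (requires more energy to ionize).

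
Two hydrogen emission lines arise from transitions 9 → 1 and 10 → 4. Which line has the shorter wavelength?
9 → 1

Calculate the energy for each transition:

Transition 9 → 1:
ΔE₁ = |E_1 - E_9| = |-13.6057/1² - (-13.6057/9²)|
ΔE₁ = |-13.6057000000 - (-0.1679716049)| = 13.4377284 eV

Transition 10 → 4:
ΔE₂ = |E_4 - E_10| = |-13.6057/4² - (-13.6057/10²)|
ΔE₂ = |-0.8503562500 - (-0.1360570000)| = 0.7142993 eV

Since 13.4377284 eV > 0.7142993 eV, the transition 9 → 1 emits the more energetic photon.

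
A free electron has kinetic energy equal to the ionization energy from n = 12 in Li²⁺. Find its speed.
5.47e+05 m/s (or 0.182432% of c)

The binding energy at n = 12 for Li²⁺ is:
E_12 = -13.6057 × 3²/12² = -0.85035625 eV
|E_12| = 0.85035625 eV

Convert to Joules:
KE = 0.85035625 eV × (1.602177 × 10⁻¹⁹ J/eV) = 1.3624e-19 J

Using KE = ½mv²:
v = √(2·KE/m_e)
v = √(2 × 1.3624e-19 J / 9.10938 × 10⁻³¹ kg)
v = 5.47e+05 m/s

This is approximately 0.182432% the speed of light.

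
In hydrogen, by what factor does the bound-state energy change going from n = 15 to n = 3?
25.00000

Using E_n = -13.6057 Z² / n² eV with Z = 1:

E_3 = -13.6057 / 3² = -13.6057 / 9 = -1.51174444444 eV
E_15 = -13.6057 / 15² = -13.6057 / 225 = -0.06046977778 eV

The ratio is:
E_3/E_15 = (-1.51174444444) / (-0.06046977778)
E_3/E_15 = (-13.6057/9) / (-13.6057/225)
E_3/E_15 = 225/9
E_3/E_15 = 25.00000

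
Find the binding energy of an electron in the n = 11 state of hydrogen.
0.11 eV

The ionization energy is the energy needed to remove the electron completely (n → ∞).

For hydrogen, E_n = -13.6057 eV / n².

At n = 11: E_11 = -13.6057 / 11² = -0.11244 eV
At n = ∞: E_∞ = 0 eV

Ionization energy = E_∞ - E_11 = 0 - (-0.11244) = 0.11244 eV
Ionization energy ≈ 0.11 eV

This is also called the binding energy of the electron in state n = 11.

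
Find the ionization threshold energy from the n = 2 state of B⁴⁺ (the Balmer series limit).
85.04 eV

The series limit corresponds to the transition from n = ∞ to n = 2.
This is the highest energy (shortest wavelength) transition in the Balmer series.

E_∞ = 0 eV
E_2 = -13.6057 × 5² / 2² = -85.04 eV

Energy at series limit:
ΔE = E_∞ - E_2 = 0 - (-85.04) = 85.04 eV

This energy equals the ionization energy from the n = 2 state of B⁴⁺.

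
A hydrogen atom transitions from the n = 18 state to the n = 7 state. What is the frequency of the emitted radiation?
5.69858e+13 Hz

First, find the transition energy:
E_18 = -13.6057 / 18² = -0.041992901 eV
E_7 = -13.6057 / 7² = -0.277667347 eV
|ΔE| = |E_7 - E_18| = 0.235674446 eV

Convert to Joules: E = 0.235674446 eV × (1.602177 × 10⁻¹⁹ J/eV) = 3.7759218e-20 J

Using E = hf:
f = E/h = 3.7759218e-20 J / (6.62607 × 10⁻³⁴ J·s)
f = 5.69858e+13 Hz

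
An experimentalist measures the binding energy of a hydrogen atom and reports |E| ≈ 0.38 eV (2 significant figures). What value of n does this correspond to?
n = 6

The exact energy levels follow E_n = -13.6057 eV / n².

The measured value (-0.38 eV) is reported to only 2 significant figures, so we must test candidate n values and see which one matches to that precision.

Candidate energies:
  n = 4:  E = -13.6057/4² = -0.85036 eV
  n = 5:  E = -13.6057/5² = -0.54423 eV
  n = 6:  E = -13.6057/6² = -0.37794 eV  ← matches
  n = 7:  E = -13.6057/7² = -0.27767 eV
  n = 8:  E = -13.6057/8² = -0.21259 eV

Checking against the measurement of -0.38 eV (2 sig figs), only n = 6 agrees:
E_6 = -0.37794 eV, which rounds to -0.38 eV ✓

Therefore n = 6.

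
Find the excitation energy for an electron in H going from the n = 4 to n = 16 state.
0.7972 eV

The energy levels of a hydrogen-like atom are E_n = -13.6057 eV / n².

Energy at n = 4: E_4 = -13.6057 / 4² = -0.8503563 eV
Energy at n = 16: E_16 = -13.6057 / 16² = -0.0531473 eV

The excitation energy is the difference:
ΔE = E_16 - E_4
ΔE = -0.0531473 - (-0.8503563)
ΔE = 0.7972 eV

Since this is positive, energy must be absorbed (photon absorption).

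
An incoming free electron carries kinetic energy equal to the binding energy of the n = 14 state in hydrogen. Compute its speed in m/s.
1.56264e+05 m/s (or 0.052124% of c)

The binding energy at n = 14 for hydrogen is:
E_14 = -13.6057/14² = -0.0694168367 eV
|E_14| = 0.0694168367 eV

Convert to Joules:
KE = 0.0694168367 eV × (1.602177 × 10⁻¹⁹ J/eV) = 1.1121806e-20 J

Using KE = ½mv²:
v = √(2·KE/m_e)
v = √(2 × 1.1121806e-20 J / 9.10938 × 10⁻³¹ kg)
v = 1.56264e+05 m/s

This is approximately 0.052124% the speed of light.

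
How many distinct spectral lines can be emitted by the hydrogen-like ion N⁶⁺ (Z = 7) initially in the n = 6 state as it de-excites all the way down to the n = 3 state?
6

The electron can occupy levels n = 3, 4, ..., 6 during de-excitation — that is m = 6 - 3 + 1 = 4 distinct levels.

The number of distinct spectral lines equals the number of ways to choose 2 of these m levels (each pair gives one possible emission transition):

Number of lines = m(m-1)/2 = 4×3/2 = 6

These correspond to all possible transitions between the 4 levels:
6 → 5, 6 → 4, 6 → 3, 5 → 4, 5 → 3, 4 → 3

Each transition produces a photon with a unique energy (and thus wavelength). This count does not depend on Z.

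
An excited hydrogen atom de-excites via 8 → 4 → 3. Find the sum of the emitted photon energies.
1.29916 eV

The energy levels of hydrogen are E_n = -13.6057 / n² eV.

First transition (8 → 4):
ΔE₁ = |E_4 - E_8|
ΔE₁ = |-0.85035625000 - (-0.21258906250)| = 0.63776719 eV

Second transition (4 → 3):
ΔE₂ = |E_3 - E_4|
ΔE₂ = |-1.51174444444 - (-0.85035625000)| = 0.66138819 eV

Total energy released:
E_total = ΔE₁ + ΔE₂ = 0.63776719 + 0.66138819 = 1.29916 eV

Note: This equals the direct transition 8 → 3: 1.29916 eV ✓
Energy is conserved regardless of the path taken.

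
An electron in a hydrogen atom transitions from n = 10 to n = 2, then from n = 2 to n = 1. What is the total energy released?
13.470 eV

The energy levels of hydrogen are E_n = -13.6057 / n² eV.

First transition (10 → 2):
ΔE₁ = |E_2 - E_10|
ΔE₁ = |-3.401425000 - (-0.136057000)| = 3.265368 eV

Second transition (2 → 1):
ΔE₂ = |E_1 - E_2|
ΔE₂ = |-13.605700000 - (-3.401425000)| = 10.204275 eV

Total energy released:
E_total = ΔE₁ + ΔE₂ = 3.265368 + 10.204275 = 13.470 eV

Note: This equals the direct transition 10 → 1: 13.470 eV ✓
Energy is conserved regardless of the path taken.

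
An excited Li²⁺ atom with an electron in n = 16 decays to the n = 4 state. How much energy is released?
7.174881 eV

The energy levels are E_n = -13.6057 Z² eV / n².

Energy at n = 16: E_16 = -13.6057 × 3² / 16² = -0.478325391 eV
Energy at n = 4: E_4 = -13.6057 × 3² / 4² = -7.653206250 eV

For emission (electron falling to lower state), the photon energy is:
E_photon = E_16 - E_4 = |-0.478325391 - (-7.653206250)|
E_photon = 7.174881 eV

This energy is carried away by the emitted photon.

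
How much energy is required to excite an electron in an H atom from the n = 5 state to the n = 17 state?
0.497 eV

The energy levels of a hydrogen-like atom are E_n = -13.6057 eV / n².

Energy at n = 5: E_5 = -13.6057 / 5² = -0.544228 eV
Energy at n = 17: E_17 = -13.6057 / 17² = -0.047079 eV

The excitation energy is the difference:
ΔE = E_17 - E_5
ΔE = -0.047079 - (-0.544228)
ΔE = 0.497 eV

Since this is positive, energy must be absorbed (photon absorption).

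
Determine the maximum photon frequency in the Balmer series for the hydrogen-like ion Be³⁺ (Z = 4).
1.316e+16 Hz

The series limit corresponds to the transition from n = ∞ to n = 2.
This is the highest energy (shortest wavelength) transition in the Balmer series.

E_∞ = 0 eV
E_2 = -13.6057 × 4² / 2² = -54.4228000 eV

Energy at series limit:
ΔE = E_∞ - E_2 = 0 - (-54.4228000) = 54.4228000 eV
E = 54.4228000 eV × (1.602177 × 10⁻¹⁹ J/eV) = 8.71950e-18 J
f = E/h = 8.71950e-18 J / (6.62607 × 10⁻³⁴ J·s) = 1.316e+16 Hz

This energy equals the ionization energy from the n = 2 state of Be³⁺.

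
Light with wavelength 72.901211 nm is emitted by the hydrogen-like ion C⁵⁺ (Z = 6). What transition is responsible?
n = 6 → n = 4

First, find the photon energy from the wavelength (hc = 1239.84 eV·nm):
E = hc/λ = 1239.84 eV·nm / 72.901211 nm = 17.007125 eV

The energy levels of C⁵⁺ satisfy E_n = -13.6057 × 6² / n² eV, so an emission n_i → n_f releases
ΔE = 13.6057 × 6² × (1/n_f² − 1/n_i²) eV.

Setting ΔE equal to the photon energy:
1/n_f² − 1/n_i² = 17.007125 / (13.6057 × 6²) = 0.034722222

Since 1/n_i² must be positive, we need 1/n_f² > 0.034722222, i.e. n_f ≤ 5. For each allowed n_f, solve n_i = (1/n_f² − 0.034722222)^(−1/2) and check whether it is a whole number:
  n_f = 1: 1/n_i² = 1.000000000 − 0.034722222 = 0.965277778 → n_i = 1.018  (not an integer) ✗
  n_f = 2: 1/n_i² = 0.250000000 − 0.034722222 = 0.215277778 → n_i = 2.155  (not an integer) ✗
  n_f = 3: 1/n_i² = 0.111111111 − 0.034722222 = 0.076388889 → n_i = 3.618  (not an integer) ✗
  n_f = 4: 1/n_i² = 0.062500000 − 0.034722222 = 0.027777778 → n_i = 6.000  → integer, n_i = 6 ✓
  n_f = 5: 1/n_i² = 0.040000000 − 0.034722222 = 0.005277778 → n_i = 13.765  (not an integer) ✗

Only n_f = 4 gives an integer upper level, n_i = 6.

The transition is from n = 6 to n = 4 (emission).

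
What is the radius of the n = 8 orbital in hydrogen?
3.3867 nm (or 33.8673 Å)

The Bohr radius formula is:
r_n = n² a₀ / Z

where a₀ = 0.0529177 nm is the Bohr radius.

For H (Z = 1) at n = 8:
r_8 = 8² × 0.0529177 nm / 1
r_8 = 64 × 0.0529177 nm / 1
r_8 = 3.38673 nm / 1
r_8 = 3.3867 nm

The electron orbits at approximately 3.3867 nm from the nucleus.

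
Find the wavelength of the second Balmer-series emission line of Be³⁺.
30.376 nm

The lines of a series are numbered from the longest wavelength (smallest ΔE) outward; the second line is the transition from n = n_f + 2 to n_f.
The Balmer series has all transitions ending at n_f = 2.

For Be³⁺ (Z = 4), the second line (β-line) is the jump from n = 4 to n = 2:
E_4 = -13.6057 × 4² / 4² = -13.60570 eV
E_2 = -13.6057 × 4² / 2² = -54.42280 eV
ΔE = E_4 - E_2 = 40.81710 eV

λ = hc/E = 1239.84 eV·nm / 40.81710 eV
λ = 30.376 nm

This is the β-line of the Balmer series in Be³⁺.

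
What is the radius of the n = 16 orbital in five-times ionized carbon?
2.2578 nm (or 22.5782 Å)

The Bohr radius formula is:
r_n = n² a₀ / Z

where a₀ = 0.0529177 nm is the Bohr radius.

For C⁵⁺ (Z = 6) at n = 16:
r_16 = 16² × 0.0529177 nm / 6
r_16 = 256 × 0.0529177 nm / 6
r_16 = 13.54693 nm / 6
r_16 = 2.2578 nm

The electron orbits at approximately 2.2578 nm from the nucleus.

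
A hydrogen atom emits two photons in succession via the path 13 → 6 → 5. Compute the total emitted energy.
0.4637 eV

The energy levels of hydrogen are E_n = -13.6057 / n² eV.

First transition (13 → 6):
ΔE₁ = |E_6 - E_13|
ΔE₁ = |-0.3779361111 - (-0.0805071006)| = 0.2974290 eV

Second transition (6 → 5):
ΔE₂ = |E_5 - E_6|
ΔE₂ = |-0.5442280000 - (-0.3779361111)| = 0.1662919 eV

Total energy released:
E_total = ΔE₁ + ΔE₂ = 0.2974290 + 0.1662919 = 0.4637 eV

Note: This equals the direct transition 13 → 5: 0.4637 eV ✓
Energy is conserved regardless of the path taken.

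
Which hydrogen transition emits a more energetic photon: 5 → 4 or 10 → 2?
10 → 2

Calculate the energy for each transition:

Transition 5 → 4:
ΔE₁ = |E_4 - E_5| = |-13.6057/4² - (-13.6057/5²)|
ΔE₁ = |-0.85035625 - (-0.54422800)| = 0.30613 eV

Transition 10 → 2:
ΔE₂ = |E_2 - E_10| = |-13.6057/2² - (-13.6057/10²)|
ΔE₂ = |-3.40142500 - (-0.13605700)| = 3.26537 eV

Since 3.26537 eV > 0.30613 eV, the transition 10 → 2 emits the more energetic photon.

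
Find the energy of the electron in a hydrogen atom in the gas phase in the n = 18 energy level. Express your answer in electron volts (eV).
-0.0420 eV

The energy levels of a hydrogen-like atom are given by:
E_n = -13.6057 eV / n²

For n = 18:
E_18 = -13.6057 eV / 18²
E_18 = -13.6057 eV / 324
E_18 = -0.0420 eV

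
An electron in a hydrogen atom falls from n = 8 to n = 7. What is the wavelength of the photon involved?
19051.516 nm

First, find the transition energy using E_n = -13.6057 / n² eV:
E_8 = -13.6057 / 8² = -0.21258906250 eV
E_7 = -13.6057 / 7² = -0.27766734694 eV

Photon energy: |ΔE| = |E_7 - E_8| = 0.06507828444 eV

Convert to wavelength using E = hc/λ with hc = 1239.84 eV·nm:
λ = hc/E = 1239.84 eV·nm / 0.06507828444 eV
λ = 19051.516 nm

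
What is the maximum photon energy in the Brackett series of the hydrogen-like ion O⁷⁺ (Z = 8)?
54.4228 eV

The series limit corresponds to the transition from n = ∞ to n = 4.
This is the highest energy (shortest wavelength) transition in the Brackett series.

E_∞ = 0 eV
E_4 = -13.6057 × 8² / 4² = -54.4228 eV

Energy at series limit:
ΔE = E_∞ - E_4 = 0 - (-54.4228) = 54.4228 eV

This energy equals the ionization energy from the n = 4 state of O⁷⁺.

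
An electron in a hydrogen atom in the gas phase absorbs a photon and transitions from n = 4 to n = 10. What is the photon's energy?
0.714 eV

The energy levels of a hydrogen-like atom are E_n = -13.6057 eV / n².

Energy at n = 4: E_4 = -13.6057 / 4² = -0.850356 eV
Energy at n = 10: E_10 = -13.6057 / 10² = -0.136057 eV

The excitation energy is the difference:
ΔE = E_10 - E_4
ΔE = -0.136057 - (-0.850356)
ΔE = 0.714 eV

Since this is positive, energy must be absorbed (photon absorption).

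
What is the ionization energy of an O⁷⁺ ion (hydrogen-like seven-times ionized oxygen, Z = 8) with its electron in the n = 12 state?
6.05 eV

The ionization energy is the energy needed to remove the electron completely (n → ∞).

For a hydrogen-like ion with Z = 8, E_n = -13.6057 Z² / n² eV.

At n = 12: E_12 = -13.6057 × 8² / 12² = -6.04698 eV
At n = ∞: E_∞ = 0 eV

Ionization energy = E_∞ - E_12 = 0 - (-6.04698) = 6.04698 eV
Ionization energy ≈ 6.05 eV

This is also called the binding energy of the electron in state n = 12.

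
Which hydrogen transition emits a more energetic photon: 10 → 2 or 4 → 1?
4 → 1

Calculate the energy for each transition:

Transition 10 → 2:
ΔE₁ = |E_2 - E_10| = |-13.6057/2² - (-13.6057/10²)|
ΔE₁ = |-3.4014250000 - (-0.1360570000)| = 3.2653680 eV

Transition 4 → 1:
ΔE₂ = |E_1 - E_4| = |-13.6057/1² - (-13.6057/4²)|
ΔE₂ = |-13.6057000000 - (-0.8503562500)| = 12.7553438 eV

Since 12.7553438 eV > 3.2653680 eV, the transition 4 → 1 emits the more energetic photon.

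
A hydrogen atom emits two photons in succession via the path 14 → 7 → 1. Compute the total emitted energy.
13.5363 eV

The energy levels of hydrogen are E_n = -13.6057 / n² eV.

First transition (14 → 7):
ΔE₁ = |E_7 - E_14|
ΔE₁ = |-0.2776673469 - (-0.0694168367)| = 0.2082505 eV

Second transition (7 → 1):
ΔE₂ = |E_1 - E_7|
ΔE₂ = |-13.6057000000 - (-0.2776673469)| = 13.3280327 eV

Total energy released:
E_total = ΔE₁ + ΔE₂ = 0.2082505 + 13.3280327 = 13.5363 eV

Note: This equals the direct transition 14 → 1: 13.5363 eV ✓
Energy is conserved regardless of the path taken.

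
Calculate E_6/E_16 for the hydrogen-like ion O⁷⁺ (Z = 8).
7.111

Using E_n = -13.6057 Z² / n² eV with Z = 8:

E_6 = -13.6057 × 8² / 6² = -870.7648 / 36 = -24.187911111 eV
E_16 = -13.6057 × 8² / 16² = -870.7648 / 256 = -3.401425000 eV

The ratio is:
E_6/E_16 = (-24.187911111) / (-3.401425000)
E_6/E_16 = (-870.7648/36) / (-870.7648/256)
E_6/E_16 = 256/36
E_6/E_16 = 7.111
(Note: the Z² factors cancel in the ratio.)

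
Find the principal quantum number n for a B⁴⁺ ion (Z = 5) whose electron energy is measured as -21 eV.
n = 4

The exact energy levels follow E_n = -13.6057 Z² / n² eV with Z = 5.

The measured value (-21 eV) is reported to only 2 significant figures, so we must test candidate n values and see which one matches to that precision.

Candidate energies:
  n = 2:  E = -13.6057 × 5² / 2² = -85.03563 eV
  n = 3:  E = -13.6057 × 5² / 3² = -37.79361 eV
  n = 4:  E = -13.6057 × 5² / 4² = -21.25891 eV  ← matches
  n = 5:  E = -13.6057 × 5² / 5² = -13.60570 eV
  n = 6:  E = -13.6057 × 5² / 6² = -9.44840 eV

Checking against the measurement of -21 eV (2 sig figs), only n = 4 agrees:
E_4 = -21.25891 eV, which rounds to -21 eV ✓

Therefore n = 4.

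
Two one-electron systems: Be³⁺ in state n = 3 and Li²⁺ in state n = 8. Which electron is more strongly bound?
Be³⁺ at n = 3 (E = -24.1879 eV)

Using E_n = -13.6057 Z² / n² eV:

Be³⁺ (Z = 4) at n = 3:
E = -13.6057 × 4² / 3² = -13.6057 × 16 / 9 = -24.1879111 eV

Li²⁺ (Z = 3) at n = 8:
E = -13.6057 × 3² / 8² = -13.6057 × 9 / 64 = -1.9133016 eV

Since -24.1879111 eV < -1.9133016 eV,
Be³⁺ at n = 3 is more tightly bound (requires more energy to ionize).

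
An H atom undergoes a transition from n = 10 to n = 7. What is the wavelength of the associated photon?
8755.2924 nm

First, find the transition energy using E_n = -13.6057 / n² eV:
E_10 = -13.6057 / 10² = -0.1360570000 eV
E_7 = -13.6057 / 7² = -0.2776673469 eV

Photon energy: |ΔE| = |E_7 - E_10| = 0.1416103469 eV

Convert to wavelength using E = hc/λ with hc = 1239.84 eV·nm:
λ = hc/E = 1239.84 eV·nm / 0.1416103469 eV
λ = 8755.2924 nm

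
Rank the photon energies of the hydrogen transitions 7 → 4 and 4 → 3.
4 → 3

Calculate the energy for each transition:

Transition 7 → 4:
ΔE₁ = |E_4 - E_7| = |-13.6057/4² - (-13.6057/7²)|
ΔE₁ = |-0.8503562500 - (-0.2776673469)| = 0.5726889 eV

Transition 4 → 3:
ΔE₂ = |E_3 - E_4| = |-13.6057/3² - (-13.6057/4²)|
ΔE₂ = |-1.5117444444 - (-0.8503562500)| = 0.6613882 eV

Since 0.6613882 eV > 0.5726889 eV, the transition 4 → 3 emits the more energetic photon.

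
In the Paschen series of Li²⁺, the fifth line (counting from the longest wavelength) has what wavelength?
106.04 nm

The lines of a series are numbered from the longest wavelength (smallest ΔE) outward; the fifth line is the transition from n = n_f + 5 to n_f.
The Paschen series has all transitions ending at n_f = 3.

For Li²⁺ (Z = 3), the fifth line (ε-line) is the jump from n = 8 to n = 3:
E_8 = -13.6057 × 3² / 8² = -1.91330 eV
E_3 = -13.6057 × 3² / 3² = -13.60570 eV
ΔE = E_8 - E_3 = 11.69240 eV

λ = hc/E = 1239.84 eV·nm / 11.69240 eV
λ = 106.04 nm

This is the ε-line of the Paschen series in Li²⁺.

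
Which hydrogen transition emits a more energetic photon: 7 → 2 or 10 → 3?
7 → 2

Calculate the energy for each transition:

Transition 7 → 2:
ΔE₁ = |E_2 - E_7| = |-13.6057/2² - (-13.6057/7²)|
ΔE₁ = |-3.401425000 - (-0.277667347)| = 3.123758 eV

Transition 10 → 3:
ΔE₂ = |E_3 - E_10| = |-13.6057/3² - (-13.6057/10²)|
ΔE₂ = |-1.511744444 - (-0.136057000)| = 1.375687 eV

Since 3.123758 eV > 1.375687 eV, the transition 7 → 2 emits the more energetic photon.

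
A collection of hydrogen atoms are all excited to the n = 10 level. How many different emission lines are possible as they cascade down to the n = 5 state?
15

The electron can occupy levels n = 5, 6, ..., 10 during de-excitation — that is m = 10 - 5 + 1 = 6 distinct levels.

The number of distinct spectral lines equals the number of ways to choose 2 of these m levels (each pair gives one possible emission transition):

Number of lines = m(m-1)/2 = 6×5/2 = 15

These correspond to all possible transitions between the 6 levels:
10 → 9, 10 → 8, 10 → 7, 10 → 6, 10 → 5, 9 → 8, 9 → 7, 9 → 6...

Each transition produces a photon with a unique energy (and thus wavelength). This count does not depend on Z.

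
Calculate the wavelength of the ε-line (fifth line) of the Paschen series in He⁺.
238.586 nm

The lines of a series are numbered from the longest wavelength (smallest ΔE) outward; the fifth line is the transition from n = n_f + 5 to n_f.
The Paschen series has all transitions ending at n_f = 3.

For He⁺ (Z = 2), the fifth line (ε-line) is the jump from n = 8 to n = 3:
E_8 = -13.6057 × 2² / 8² = -0.8503563 eV
E_3 = -13.6057 × 2² / 3² = -6.0469778 eV
ΔE = E_8 - E_3 = 5.1966215 eV

λ = hc/E = 1239.84 eV·nm / 5.1966215 eV
λ = 238.586 nm

This is the ε-line of the Paschen series in He⁺.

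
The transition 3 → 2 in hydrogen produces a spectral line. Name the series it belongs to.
Balmer series

The spectral series in hydrogen are named based on the final (lower) energy level:
- Lyman series: n_final = 1 (ultraviolet)
- Balmer series: n_final = 2 (visible/near-UV)
- Paschen series: n_final = 3 (infrared)
- Brackett series: n_final = 4 (infrared)
- Pfund series: n_final = 5 (far infrared)

Since this transition ends at n = 2, it belongs to the Balmer series.

For reference, this 3 → 2 line has photon energy
ΔE = 13.6057 eV × (1/2² - 1/3²) = 1.88968056 eV,
corresponding to wavelength λ = hc/ΔE = 1239.84 eV·nm / 1.88968056 eV = 656.1109 nm in the visible/near-UV region.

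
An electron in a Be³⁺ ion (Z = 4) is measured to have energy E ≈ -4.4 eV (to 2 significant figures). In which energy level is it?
n = 7

The exact energy levels follow E_n = -13.6057 Z² / n² eV with Z = 4.

The measured value (-4.4 eV) is reported to only 2 significant figures, so we must test candidate n values and see which one matches to that precision.

Candidate energies:
  n = 5:  E = -13.6057 × 4² / 5² = -8.70765 eV
  n = 6:  E = -13.6057 × 4² / 6² = -6.04698 eV
  n = 7:  E = -13.6057 × 4² / 7² = -4.44268 eV  ← matches
  n = 8:  E = -13.6057 × 4² / 8² = -3.40143 eV
  n = 9:  E = -13.6057 × 4² / 9² = -2.68755 eV

Checking against the measurement of -4.4 eV (2 sig figs), only n = 7 agrees:
E_7 = -4.44268 eV, which rounds to -4.4 eV ✓

Therefore n = 7.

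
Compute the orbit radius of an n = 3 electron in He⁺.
0.23813 nm (or 2.38130 Å)

The Bohr radius formula is:
r_n = n² a₀ / Z

where a₀ = 0.05291772 nm is the Bohr radius.

For He⁺ (Z = 2) at n = 3:
r_3 = 3² × 0.05291772 nm / 2
r_3 = 9 × 0.05291772 nm / 2
r_3 = 0.476259 nm / 2
r_3 = 0.23813 nm

The electron orbits at approximately 0.23813 nm from the nucleus.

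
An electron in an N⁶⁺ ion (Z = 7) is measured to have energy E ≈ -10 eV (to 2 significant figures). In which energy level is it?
n = 8

The exact energy levels follow E_n = -13.6057 Z² / n² eV with Z = 7.

The measured value (-10 eV) is reported to only 2 significant figures, so we must test candidate n values and see which one matches to that precision.

Candidate energies:
  n = 6:  E = -13.6057 × 7² / 6² = -18.51887 eV
  n = 7:  E = -13.6057 × 7² / 7² = -13.60570 eV
  n = 8:  E = -13.6057 × 7² / 8² = -10.41686 eV  ← matches
  n = 9:  E = -13.6057 × 7² / 9² = -8.23061 eV
  n = 10:  E = -13.6057 × 7² / 10² = -6.66679 eV

Checking against the measurement of -10 eV (2 sig figs), only n = 8 agrees:
E_8 = -10.41686 eV, which rounds to -10 eV ✓

Therefore n = 8.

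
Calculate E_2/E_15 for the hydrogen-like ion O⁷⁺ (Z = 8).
56.2500

Using E_n = -13.6057 Z² / n² eV with Z = 8:

E_2 = -13.6057 × 8² / 2² = -870.7648 / 4 = -217.6912000000 eV
E_15 = -13.6057 × 8² / 15² = -870.7648 / 225 = -3.8700657778 eV

The ratio is:
E_2/E_15 = (-217.6912000000) / (-3.8700657778)
E_2/E_15 = (-870.7648/4) / (-870.7648/225)
E_2/E_15 = 225/4
E_2/E_15 = 56.2500
(Note: the Z² factors cancel in the ratio.)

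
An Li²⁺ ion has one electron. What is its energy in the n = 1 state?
-122.451 eV

For hydrogen-like ions, the energy levels scale with Z²:
E_n = -13.6057 Z² / n² eV

For Li²⁺ (Z = 3) at n = 1:
E_1 = -13.6057 × 3² / 1²
E_1 = -13.6057 × 9 / 1
E_1 = -122.4513 / 1
E_1 = -122.451 eV

The energy is 9 times more negative than hydrogen at the same n due to the stronger nuclear charge.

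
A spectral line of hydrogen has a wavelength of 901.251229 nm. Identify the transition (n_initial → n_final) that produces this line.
n = 10 → n = 3

First, find the photon energy from the wavelength (hc = 1239.84 eV·nm):
E = hc/λ = 1239.84 eV·nm / 901.251229 nm = 1.3756874 eV

The energy levels of hydrogen satisfy E_n = -13.6057 / n² eV, so an emission n_i → n_f releases
ΔE = 13.6057 × (1/n_f² − 1/n_i²) eV.

Setting ΔE equal to the photon energy:
1/n_f² − 1/n_i² = 1.3756874 / 13.6057 = 0.10111111

Since 1/n_i² must be positive, we need 1/n_f² > 0.10111111, i.e. n_f ≤ 3. For each allowed n_f, solve n_i = (1/n_f² − 0.10111111)^(−1/2) and check whether it is a whole number:
  n_f = 1: 1/n_i² = 1.00000000 − 0.10111111 = 0.89888889 → n_i = 1.055  (not an integer) ✗
  n_f = 2: 1/n_i² = 0.25000000 − 0.10111111 = 0.14888889 → n_i = 2.592  (not an integer) ✗
  n_f = 3: 1/n_i² = 0.11111111 − 0.10111111 = 0.01000000 → n_i = 10.000  → integer, n_i = 10 ✓

Only n_f = 3 gives an integer upper level, n_i = 10.

The transition is from n = 10 to n = 3 (emission).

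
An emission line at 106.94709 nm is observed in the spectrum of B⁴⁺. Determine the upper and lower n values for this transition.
n = 13 → n = 5

First, find the photon energy from the wavelength (hc = 1239.84 eV·nm):
E = hc/λ = 1239.84 eV·nm / 106.94709 nm = 11.593022 eV

The energy levels of B⁴⁺ satisfy E_n = -13.6057 × 5² / n² eV, so an emission n_i → n_f releases
ΔE = 13.6057 × 5² × (1/n_f² − 1/n_i²) eV.

Setting ΔE equal to the photon energy:
1/n_f² − 1/n_i² = 11.593022 / (13.6057 × 5²) = 0.034082839

Since 1/n_i² must be positive, we need 1/n_f² > 0.034082839, i.e. n_f ≤ 5. For each allowed n_f, solve n_i = (1/n_f² − 0.034082839)^(−1/2) and check whether it is a whole number:
  n_f = 1: 1/n_i² = 1.000000000 − 0.034082839 = 0.965917161 → n_i = 1.017  (not an integer) ✗
  n_f = 2: 1/n_i² = 0.250000000 − 0.034082839 = 0.215917161 → n_i = 2.152  (not an integer) ✗
  n_f = 3: 1/n_i² = 0.111111111 − 0.034082839 = 0.077028272 → n_i = 3.603  (not an integer) ✗
  n_f = 4: 1/n_i² = 0.062500000 − 0.034082839 = 0.028417161 → n_i = 5.932  (not an integer) ✗
  n_f = 5: 1/n_i² = 0.040000000 − 0.034082839 = 0.005917161 → n_i = 13.000  → integer, n_i = 13 ✓

Only n_f = 5 gives an integer upper level, n_i = 13.

The transition is from n = 13 to n = 5 (emission).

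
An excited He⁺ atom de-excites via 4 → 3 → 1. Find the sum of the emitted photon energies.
51.02 eV

The energy levels of He⁺ are E_n = -13.6057 × 2² / n² eV.

First transition (4 → 3):
ΔE₁ = |E_3 - E_4|
ΔE₁ = |-6.04697778 - (-3.40142500)| = 2.64555 eV

Second transition (3 → 1):
ΔE₂ = |E_1 - E_3|
ΔE₂ = |-54.42280000 - (-6.04697778)| = 48.37582 eV

Total energy released:
E_total = ΔE₁ + ΔE₂ = 2.64555 + 48.37582 = 51.02 eV

Note: This equals the direct transition 4 → 1: 51.02 eV ✓
Energy is conserved regardless of the path taken.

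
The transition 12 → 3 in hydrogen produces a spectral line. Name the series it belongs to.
Paschen series

The spectral series in hydrogen are named based on the final (lower) energy level:
- Lyman series: n_final = 1 (ultraviolet)
- Balmer series: n_final = 2 (visible/near-UV)
- Paschen series: n_final = 3 (infrared)
- Brackett series: n_final = 4 (infrared)
- Pfund series: n_final = 5 (far infrared)

Since this transition ends at n = 3, it belongs to the Paschen series.

For reference, this 12 → 3 line has photon energy
ΔE = 13.6057 eV × (1/3² - 1/12²) = 1.4172604167 eV,
corresponding to wavelength λ = hc/ΔE = 1239.84 eV·nm / 1.4172604167 eV = 874.814526 nm in the infrared region.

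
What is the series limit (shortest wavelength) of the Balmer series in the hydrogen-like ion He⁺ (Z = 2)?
91.1265 nm

The series limit corresponds to the transition from n = ∞ to n = 2.
This is the highest energy (shortest wavelength) transition in the Balmer series.

E_∞ = 0 eV
E_2 = -13.6057 × 2² / 2² = -13.605700 eV

Energy at series limit:
ΔE = E_∞ - E_2 = 0 - (-13.605700) = 13.605700 eV
λ = hc/E = 1239.84 eV·nm / 13.605700 eV = 91.1265 nm

This energy equals the ionization energy from the n = 2 state of He⁺.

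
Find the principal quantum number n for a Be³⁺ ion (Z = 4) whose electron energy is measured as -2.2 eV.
n = 10

The exact energy levels follow E_n = -13.6057 Z² / n² eV with Z = 4.

The measured value (-2.2 eV) is reported to only 2 significant figures, so we must test candidate n values and see which one matches to that precision.

Candidate energies:
  n = 8:  E = -13.6057 × 4² / 8² = -3.40143 eV
  n = 9:  E = -13.6057 × 4² / 9² = -2.68755 eV
  n = 10:  E = -13.6057 × 4² / 10² = -2.17691 eV  ← matches
  n = 11:  E = -13.6057 × 4² / 11² = -1.79910 eV
  n = 12:  E = -13.6057 × 4² / 12² = -1.51174 eV

Checking against the measurement of -2.2 eV (2 sig figs), only n = 10 agrees:
E_10 = -2.17691 eV, which rounds to -2.2 eV ✓

Therefore n = 10.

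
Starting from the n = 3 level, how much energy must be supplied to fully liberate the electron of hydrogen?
1.51 eV

The ionization energy is the energy needed to remove the electron completely (n → ∞).

For hydrogen, E_n = -13.6057 eV / n².

At n = 3: E_3 = -13.6057 / 3² = -1.51174 eV
At n = ∞: E_∞ = 0 eV

Ionization energy = E_∞ - E_3 = 0 - (-1.51174) = 1.51174 eV
Ionization energy ≈ 1.51 eV

This is also called the binding energy of the electron in state n = 3.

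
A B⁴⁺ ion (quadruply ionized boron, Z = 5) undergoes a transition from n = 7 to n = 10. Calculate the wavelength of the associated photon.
350.21 nm

First, find the transition energy using E_n = -13.6057 Z² / n² eV:
E_7 = -13.6057 × 5² / 7² = -6.941684 eV
E_10 = -13.6057 × 5² / 10² = -3.401425 eV

Photon energy: |ΔE| = |E_10 - E_7| = 3.540259 eV

Convert to wavelength using E = hc/λ with hc = 1239.84 eV·nm:
λ = hc/E = 1239.84 eV·nm / 3.540259 eV
λ = 350.21 nm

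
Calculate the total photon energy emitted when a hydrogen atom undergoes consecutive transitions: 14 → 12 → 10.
0.067 eV

The energy levels of hydrogen are E_n = -13.6057 / n² eV.

First transition (14 → 12):
ΔE₁ = |E_12 - E_14|
ΔE₁ = |-0.094484028 - (-0.069416837)| = 0.025067 eV

Second transition (12 → 10):
ΔE₂ = |E_10 - E_12|
ΔE₂ = |-0.136057000 - (-0.094484028)| = 0.041573 eV

Total energy released:
E_total = ΔE₁ + ΔE₂ = 0.025067 + 0.041573 = 0.067 eV

Note: This equals the direct transition 14 → 10: 0.067 eV ✓
Energy is conserved regardless of the path taken.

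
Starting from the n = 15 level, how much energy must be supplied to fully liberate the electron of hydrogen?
0.06 eV

The ionization energy is the energy needed to remove the electron completely (n → ∞).

For hydrogen, E_n = -13.6057 eV / n².

At n = 15: E_15 = -13.6057 / 15² = -0.06047 eV
At n = ∞: E_∞ = 0 eV

Ionization energy = E_∞ - E_15 = 0 - (-0.06047) = 0.06047 eV
Ionization energy ≈ 0.06 eV

This is also called the binding energy of the electron in state n = 15.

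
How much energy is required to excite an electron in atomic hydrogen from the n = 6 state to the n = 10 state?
0.24 eV

The energy levels of a hydrogen-like atom are E_n = -13.6057 eV / n².

Energy at n = 6: E_6 = -13.6057 / 6² = -0.37794 eV
Energy at n = 10: E_10 = -13.6057 / 10² = -0.13606 eV

The excitation energy is the difference:
ΔE = E_10 - E_6
ΔE = -0.13606 - (-0.37794)
ΔE = 0.24 eV

Since this is positive, energy must be absorbed (photon absorption).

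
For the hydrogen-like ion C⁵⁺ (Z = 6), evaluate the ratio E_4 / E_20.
25.000000

Using E_n = -13.6057 Z² / n² eV with Z = 6:

E_4 = -13.6057 × 6² / 4² = -489.8052 / 16 = -30.612825000000 eV
E_20 = -13.6057 × 6² / 20² = -489.8052 / 400 = -1.224513000000 eV

The ratio is:
E_4/E_20 = (-30.612825000000) / (-1.224513000000)
E_4/E_20 = (-489.8052/16) / (-489.8052/400)
E_4/E_20 = 400/16
E_4/E_20 = 25.000000
(Note: the Z² factors cancel in the ratio.)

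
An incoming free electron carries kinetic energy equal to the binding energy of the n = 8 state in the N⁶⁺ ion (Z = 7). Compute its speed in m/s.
1.91e+06 m/s (or 0.6385% of c)

The binding energy at n = 8 for N⁶⁺ is:
E_8 = -13.6057 × 7²/8² = -10.416864 eV
|E_8| = 10.416864 eV

Convert to Joules:
KE = 10.416864 eV × (1.602177 × 10⁻¹⁹ J/eV) = 1.6690e-18 J

Using KE = ½mv²:
v = √(2·KE/m_e)
v = √(2 × 1.6690e-18 J / 9.10938 × 10⁻³¹ kg)
v = 1.91e+06 m/s

This is approximately 0.6385% the speed of light.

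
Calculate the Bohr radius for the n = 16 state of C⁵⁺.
2.25782 nm (or 22.57823 Å)

The Bohr radius formula is:
r_n = n² a₀ / Z

where a₀ = 0.05291772 nm is the Bohr radius.

For C⁵⁺ (Z = 6) at n = 16:
r_16 = 16² × 0.05291772 nm / 6
r_16 = 256 × 0.05291772 nm / 6
r_16 = 13.546936 nm / 6
r_16 = 2.25782 nm

The electron orbits at approximately 2.25782 nm from the nucleus.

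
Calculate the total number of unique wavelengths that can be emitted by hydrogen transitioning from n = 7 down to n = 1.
21

The electron can occupy levels n = 1, 2, ..., 7 during de-excitation — that is m = 7 - 1 + 1 = 7 distinct levels.

The number of distinct spectral lines equals the number of ways to choose 2 of these m levels (each pair gives one possible emission transition):

Number of lines = m(m-1)/2 = 7×6/2 = 21

These correspond to all possible transitions between the 7 levels:
7 → 6, 7 → 5, 7 → 4, 7 → 3, 7 → 2, 7 → 1, 6 → 5, 6 → 4...

Each transition produces a photon with a unique energy (and thus wavelength). This count does not depend on Z.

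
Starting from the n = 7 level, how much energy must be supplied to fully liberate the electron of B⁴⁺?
6.942 eV

The ionization energy is the energy needed to remove the electron completely (n → ∞).

For a hydrogen-like ion with Z = 5, E_n = -13.6057 Z² / n² eV.

At n = 7: E_7 = -13.6057 × 5² / 7² = -6.941684 eV
At n = ∞: E_∞ = 0 eV

Ionization energy = E_∞ - E_7 = 0 - (-6.941684) = 6.941684 eV
Ionization energy ≈ 6.942 eV

This is also called the binding energy of the electron in state n = 7.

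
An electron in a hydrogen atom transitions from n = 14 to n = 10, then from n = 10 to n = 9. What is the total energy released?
0.09855 eV

The energy levels of hydrogen are E_n = -13.6057 / n² eV.

First transition (14 → 10):
ΔE₁ = |E_10 - E_14|
ΔE₁ = |-0.13605700000 - (-0.06941683673)| = 0.06664016 eV

Second transition (10 → 9):
ΔE₂ = |E_9 - E_10|
ΔE₂ = |-0.16797160494 - (-0.13605700000)| = 0.03191460 eV

Total energy released:
E_total = ΔE₁ + ΔE₂ = 0.06664016 + 0.03191460 = 0.09855 eV

Note: This equals the direct transition 14 → 9: 0.09855 eV ✓
Energy is conserved regardless of the path taken.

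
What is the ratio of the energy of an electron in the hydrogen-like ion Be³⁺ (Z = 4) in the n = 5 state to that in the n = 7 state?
1.96

Using E_n = -13.6057 Z² / n² eV with Z = 4:

E_5 = -13.6057 × 4² / 5² = -217.6912 / 25 = -8.70764800 eV
E_7 = -13.6057 × 4² / 7² = -217.6912 / 49 = -4.44267755 eV

The ratio is:
E_5/E_7 = (-8.70764800) / (-4.44267755)
E_5/E_7 = (-217.6912/25) / (-217.6912/49)
E_5/E_7 = 49/25
E_5/E_7 = 1.96
(Note: the Z² factors cancel in the ratio.)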